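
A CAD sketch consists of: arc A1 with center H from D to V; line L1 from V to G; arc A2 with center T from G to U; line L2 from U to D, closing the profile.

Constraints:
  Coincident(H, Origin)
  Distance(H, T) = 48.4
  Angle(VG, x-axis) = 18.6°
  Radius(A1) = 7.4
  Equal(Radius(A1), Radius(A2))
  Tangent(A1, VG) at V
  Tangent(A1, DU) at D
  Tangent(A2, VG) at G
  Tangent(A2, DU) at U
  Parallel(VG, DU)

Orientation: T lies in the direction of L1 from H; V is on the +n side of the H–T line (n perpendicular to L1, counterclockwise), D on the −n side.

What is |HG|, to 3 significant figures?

49.0

The slot axis is L1's direction at 18.6°, so u = (cos 18.6°, sin 18.6°) = (0.948, 0.319) and n = (−sin 18.6°, cos 18.6°) = (-0.319, 0.948). H is at the origin and T lies 48.4 along u from H, so T = 48.4·u = (45.9, 15.4). Tangency of A1 to both parallel lines with radius 7.4 puts V and D at H ± 7.4·n: V = (-2.36, 7.01), D = (2.36, -7.01). Equal radii place G and U the same way about T: G = T + 7.4·n = (43.5, 22.5), U = T − 7.4·n = (48.2, 8.42). Then |HG| = |G − H| = 49.0.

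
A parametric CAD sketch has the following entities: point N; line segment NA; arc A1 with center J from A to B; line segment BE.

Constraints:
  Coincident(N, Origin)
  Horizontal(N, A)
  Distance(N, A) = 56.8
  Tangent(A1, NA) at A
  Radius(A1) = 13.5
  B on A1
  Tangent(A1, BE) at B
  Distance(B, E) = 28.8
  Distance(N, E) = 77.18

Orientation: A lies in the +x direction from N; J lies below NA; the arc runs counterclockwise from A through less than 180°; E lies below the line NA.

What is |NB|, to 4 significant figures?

50.68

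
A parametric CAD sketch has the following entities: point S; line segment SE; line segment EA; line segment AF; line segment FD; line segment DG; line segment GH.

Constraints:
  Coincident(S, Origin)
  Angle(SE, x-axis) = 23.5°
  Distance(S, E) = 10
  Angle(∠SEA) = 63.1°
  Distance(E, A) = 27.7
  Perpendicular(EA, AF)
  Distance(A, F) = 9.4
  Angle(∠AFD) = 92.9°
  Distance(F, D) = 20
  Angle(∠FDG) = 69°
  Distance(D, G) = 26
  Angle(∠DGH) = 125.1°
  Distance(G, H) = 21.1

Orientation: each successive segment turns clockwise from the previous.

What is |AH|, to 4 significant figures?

22.08

S is at the origin; SE runs at 23.5° with length 10.0, so E = (9.171, 3.987). ∠SEA = 63.1° gives EA at -93.40° from the x-axis; with |EA| = 27.7, A = (7.528, -23.66). EA ⟂ AF, so AF runs at 176.6°; with |AF| = 9.4, F = (-1.856, -23.11). ∠AFD = 92.9° gives FD at 89.50° from the x-axis; with |FD| = 20.0, D = (-1.681, -3.107). ∠FDG = 69.0° gives DG at -21.50° from the x-axis; with |DG| = 26.0, G = (22.51, -12.64). ∠DGH = 125.1° gives GH at -76.40° from the x-axis; with |GH| = 21.1, H = (27.47, -33.14). Then |AH| = |H − A| = 22.08.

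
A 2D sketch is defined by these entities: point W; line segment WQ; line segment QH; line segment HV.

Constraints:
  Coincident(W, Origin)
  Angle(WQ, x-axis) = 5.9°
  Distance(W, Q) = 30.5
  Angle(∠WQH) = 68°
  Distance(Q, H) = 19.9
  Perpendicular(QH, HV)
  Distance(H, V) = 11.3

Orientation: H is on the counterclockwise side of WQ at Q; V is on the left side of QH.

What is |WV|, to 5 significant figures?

18.976

W is at the origin; WQ runs at 5.9° with length 30.5, so Q = 30.5·(cos 5.9°, sin 5.9°) = (30.338, 3.1352). ∠WQH = 68.0°, so QH runs at 5.9° + (180° − 68.0°) = 117.90° from the x-axis; with |QH| = 19.9, H = Q + 19.9·(cos 117.90°, sin 117.90°) = (21.027, 20.722). QH ⟂ HV; with |HV| = 11.3 on the left of QH, V = H + 11.3·(-0.88377, -0.46793) = (11.040, 15.435). Then |WV| = |V − W| = 18.976.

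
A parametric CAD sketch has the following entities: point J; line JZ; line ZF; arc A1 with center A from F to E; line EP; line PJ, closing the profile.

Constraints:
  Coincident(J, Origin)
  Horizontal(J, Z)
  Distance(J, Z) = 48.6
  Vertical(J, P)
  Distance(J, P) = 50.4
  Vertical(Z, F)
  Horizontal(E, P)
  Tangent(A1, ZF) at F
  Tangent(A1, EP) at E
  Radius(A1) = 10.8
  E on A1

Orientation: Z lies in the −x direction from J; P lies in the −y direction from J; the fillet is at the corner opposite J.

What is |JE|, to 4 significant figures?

63.00

J is at the origin; JZ is horizontal with |JZ| = 48.6 and Z on the −x side, so Z = (-48.60, 0.000). JP is vertical with |JP| = 50.4 and P on the −y side, so P = (0.000, -50.40). The virtual corner opposite J is at (-48.60, -50.40). Tangency of A1 to ZF means the radius AF is perpendicular to ZF and A1 meets EP tangentially, so AE is at right angles to EP, with radius 10.8, so the center A sits 10.8 in from both sides at A = (-37.80, -39.60). That places the tangent points at F = (-48.60, -39.60) on ZF and E = (-37.80, -50.40) on EP. Then |JE| = |E − J| = 63.00.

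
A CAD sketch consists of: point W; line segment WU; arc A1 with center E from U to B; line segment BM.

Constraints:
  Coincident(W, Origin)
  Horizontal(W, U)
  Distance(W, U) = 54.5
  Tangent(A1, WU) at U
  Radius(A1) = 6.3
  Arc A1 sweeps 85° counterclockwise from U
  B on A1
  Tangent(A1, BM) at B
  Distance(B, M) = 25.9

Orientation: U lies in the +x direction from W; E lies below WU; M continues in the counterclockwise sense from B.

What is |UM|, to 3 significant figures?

32.7

W is at the origin; WU is horizontal with |WU| = 54.5 and U on the +x side, so U = (54.5, 0.00). Since A1 is tangent to WU there, EU ⟂ WU, so E = U + (0, -6.3) = (54.5, -6.30). On A1, U sits at bearing 90° from E; an 85° counterclockwise sweep puts B at bearing 175°, so B = E + 6.3·(cos 175°, sin 175°) = (48.2, -5.75). A1 meets BM tangentially, so EB is at right angles to BM, so BM runs along (−sin 175°, cos 175°); with |BM| = 25.9, M = (46.0, -31.6). Then |UM| = |M − U| = 32.7.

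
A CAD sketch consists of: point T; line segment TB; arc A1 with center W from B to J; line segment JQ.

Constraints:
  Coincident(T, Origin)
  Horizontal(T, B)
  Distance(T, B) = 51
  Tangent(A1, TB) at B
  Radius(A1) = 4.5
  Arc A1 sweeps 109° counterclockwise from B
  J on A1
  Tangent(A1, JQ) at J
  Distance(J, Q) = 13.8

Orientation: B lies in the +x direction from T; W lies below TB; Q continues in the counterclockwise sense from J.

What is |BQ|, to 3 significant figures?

19.0

T is at the origin; T and B share the same y with |TB| = 51.0 and B on the +x side, so B = (51.0, 0.00). The tangent condition forces WB to be normal to TB, so W = B + (0, -4.5) = (51.0, -4.50). On A1, B sits at bearing 90° from W; a 109° counterclockwise sweep puts J at bearing 199°, so J = W + 4.5·(cos 199°, sin 199°) = (46.7, -5.97). Since A1 is tangent to JQ there, WJ ⟂ JQ, so JQ runs along (−sin 199°, cos 199°); with |JQ| = 13.8, Q = (51.2, -19.0). Then |BQ| = |Q − B| = 19.0.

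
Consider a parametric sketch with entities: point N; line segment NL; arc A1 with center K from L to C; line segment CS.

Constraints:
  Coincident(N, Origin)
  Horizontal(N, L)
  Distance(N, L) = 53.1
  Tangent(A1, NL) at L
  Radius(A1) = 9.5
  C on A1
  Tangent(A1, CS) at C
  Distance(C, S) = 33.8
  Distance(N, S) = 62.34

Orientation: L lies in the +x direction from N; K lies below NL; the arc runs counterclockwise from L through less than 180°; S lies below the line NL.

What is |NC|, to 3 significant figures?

44.7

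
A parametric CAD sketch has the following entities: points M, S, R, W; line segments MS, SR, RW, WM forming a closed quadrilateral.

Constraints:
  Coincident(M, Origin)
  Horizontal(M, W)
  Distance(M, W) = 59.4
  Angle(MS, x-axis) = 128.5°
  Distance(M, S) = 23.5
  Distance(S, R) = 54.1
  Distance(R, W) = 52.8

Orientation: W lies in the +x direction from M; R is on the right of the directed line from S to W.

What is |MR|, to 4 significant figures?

30.85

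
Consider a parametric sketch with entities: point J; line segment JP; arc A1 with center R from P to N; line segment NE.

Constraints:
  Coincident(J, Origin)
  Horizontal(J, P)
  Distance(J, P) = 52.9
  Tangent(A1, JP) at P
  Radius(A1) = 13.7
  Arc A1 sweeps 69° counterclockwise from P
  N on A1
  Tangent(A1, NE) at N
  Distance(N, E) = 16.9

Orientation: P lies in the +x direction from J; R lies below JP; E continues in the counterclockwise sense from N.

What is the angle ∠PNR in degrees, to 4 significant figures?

55.50°

A1 meets JP tangentially, so RP is at right angles to JP, so R = P + (0, -13.7) = (52.90, -13.70). On A1, P sits at bearing 90° from R; a 69° counterclockwise sweep puts N at bearing 159°, so N = R + 13.7·(cos 159°, sin 159°) = (40.11, -8.790). Then cos ∠PNR = NP·NR / (|NP||NR|), giving 55.50°.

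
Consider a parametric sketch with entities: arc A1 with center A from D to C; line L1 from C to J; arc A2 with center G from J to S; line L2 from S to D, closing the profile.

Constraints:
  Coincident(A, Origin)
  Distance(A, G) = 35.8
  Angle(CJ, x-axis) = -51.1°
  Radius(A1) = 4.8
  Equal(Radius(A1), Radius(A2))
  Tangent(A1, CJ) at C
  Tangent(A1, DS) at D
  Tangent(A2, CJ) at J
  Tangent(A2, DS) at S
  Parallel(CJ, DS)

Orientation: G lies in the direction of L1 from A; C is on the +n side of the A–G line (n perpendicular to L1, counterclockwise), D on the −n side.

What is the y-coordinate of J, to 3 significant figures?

-24.8

The slot axis is L1's direction at -51.1°, so u = (cos -51.1°, sin -51.1°) = (0.628, -0.778) and n = (−sin -51.1°, cos -51.1°) = (0.778, 0.628). A is at the origin and G lies 35.8 along u from A, so G = 35.8·u = (22.5, -27.9). Tangency of A1 to both parallel lines with radius 4.8 puts C and D at A ± 4.8·n: C = (3.74, 3.01), D = (-3.74, -3.01). Equal radii place J and S the same way about G: J = G + 4.8·n = (26.2, -24.8), S = G − 4.8·n = (18.7, -30.9). So J.y = -24.8.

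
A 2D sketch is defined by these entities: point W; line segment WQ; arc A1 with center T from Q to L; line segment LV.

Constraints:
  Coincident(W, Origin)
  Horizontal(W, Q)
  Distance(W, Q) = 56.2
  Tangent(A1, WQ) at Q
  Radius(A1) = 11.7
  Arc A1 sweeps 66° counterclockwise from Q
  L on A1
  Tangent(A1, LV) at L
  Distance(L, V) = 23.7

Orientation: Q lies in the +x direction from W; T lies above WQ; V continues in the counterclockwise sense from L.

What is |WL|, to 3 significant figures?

67.2

W is at the origin; WQ is horizontal with |WQ| = 56.2 and Q on the +x side, so Q = (56.2, 0.00). Tangency of A1 to WQ means the radius TQ is perpendicular to WQ, so T = Q + (0, 11.7) = (56.2, 11.7). On A1, Q sits at bearing -90° from T; a 66° counterclockwise sweep puts L at bearing -24°, so L = T + 11.7·(cos -24°, sin -24°) = (66.9, 6.94). Then |WL| = |L − W| = 67.2.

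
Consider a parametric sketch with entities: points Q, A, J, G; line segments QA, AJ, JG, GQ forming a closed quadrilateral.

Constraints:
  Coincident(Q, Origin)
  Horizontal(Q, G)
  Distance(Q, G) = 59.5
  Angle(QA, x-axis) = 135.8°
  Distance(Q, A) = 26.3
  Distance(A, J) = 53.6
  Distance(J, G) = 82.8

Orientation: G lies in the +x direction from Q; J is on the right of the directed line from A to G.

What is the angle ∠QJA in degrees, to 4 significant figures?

27.37°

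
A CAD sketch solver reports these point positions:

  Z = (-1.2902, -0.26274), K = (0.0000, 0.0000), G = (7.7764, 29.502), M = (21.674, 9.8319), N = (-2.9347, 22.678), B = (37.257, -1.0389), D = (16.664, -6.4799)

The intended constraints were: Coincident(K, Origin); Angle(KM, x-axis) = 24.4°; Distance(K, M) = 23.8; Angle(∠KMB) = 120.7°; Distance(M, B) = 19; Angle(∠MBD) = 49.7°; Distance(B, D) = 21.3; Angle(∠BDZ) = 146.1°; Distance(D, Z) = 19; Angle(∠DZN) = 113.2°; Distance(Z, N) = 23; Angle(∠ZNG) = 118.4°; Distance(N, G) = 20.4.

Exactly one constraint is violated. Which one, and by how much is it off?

Distance(N, G) = 20.4 — off by 7.70.

K = (0.00, 0.00) ✓; KM at 24.40° ✓; |KM| = 23.80 ✓; ∠KMB = 120.7° ✓; |MB| = 19.00 ✓; ∠MBD = 49.70° ✓; |BD| = 21.30 ✓; ∠BDZ = 146.1° ✓; |DZ| = 19.00 ✓; ∠DZN = 113.2° ✓; |ZN| = 23.00 ✓; ∠ZNG = 118.4° ✓; |NG| = 12.70 ✗.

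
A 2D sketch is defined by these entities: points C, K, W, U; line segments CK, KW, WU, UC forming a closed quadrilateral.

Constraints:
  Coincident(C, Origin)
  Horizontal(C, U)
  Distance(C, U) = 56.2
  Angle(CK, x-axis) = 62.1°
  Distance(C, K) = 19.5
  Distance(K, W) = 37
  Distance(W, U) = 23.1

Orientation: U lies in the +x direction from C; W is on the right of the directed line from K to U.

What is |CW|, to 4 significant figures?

36.20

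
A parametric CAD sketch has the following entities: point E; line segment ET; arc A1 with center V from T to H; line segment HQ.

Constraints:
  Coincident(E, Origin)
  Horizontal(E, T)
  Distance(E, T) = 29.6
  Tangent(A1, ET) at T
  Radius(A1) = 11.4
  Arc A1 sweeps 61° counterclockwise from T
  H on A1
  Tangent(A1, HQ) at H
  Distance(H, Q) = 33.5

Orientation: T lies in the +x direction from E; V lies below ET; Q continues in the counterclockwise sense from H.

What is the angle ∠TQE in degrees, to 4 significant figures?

42.20°

E is at the origin; ET is horizontal with |ET| = 29.6 and T on the +x side, so T = (29.60, 0.000). A1 meets ET tangentially, so VT is at right angles to ET, so V = T + (0, -11.4) = (29.60, -11.40). On A1, T sits at bearing 90° from V; a 61° counterclockwise sweep puts H at bearing 151°, so H = V + 11.4·(cos 151°, sin 151°) = (19.63, -5.873). A1 meets HQ tangentially, so VH is at right angles to HQ, so HQ runs along (−sin 151°, cos 151°); with |HQ| = 33.5, Q = (3.388, -35.17). Then cos ∠TQE = QT·QE / (|QT||QE|), giving 42.20°.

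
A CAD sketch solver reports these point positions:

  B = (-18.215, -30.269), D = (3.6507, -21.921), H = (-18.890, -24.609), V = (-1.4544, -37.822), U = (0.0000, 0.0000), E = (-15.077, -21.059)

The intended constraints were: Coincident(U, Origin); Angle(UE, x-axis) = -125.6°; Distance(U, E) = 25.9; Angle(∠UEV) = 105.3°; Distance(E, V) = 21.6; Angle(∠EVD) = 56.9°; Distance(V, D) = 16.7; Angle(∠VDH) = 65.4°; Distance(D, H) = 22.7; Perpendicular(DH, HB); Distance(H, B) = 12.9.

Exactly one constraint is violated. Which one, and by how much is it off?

Distance(H, B) = 12.9 — off by 7.20.

U = (0.00, 0.00) ✓; UE at -125.6° ✓; |UE| = 25.90 ✓; ∠UEV = 105.3° ✓; |EV| = 21.60 ✓; ∠EVD = 56.90° ✓; |VD| = 16.70 ✓; ∠VDH = 65.40° ✓; |DH| = 22.70 ✓; ∠(DH, HB) = 90.00° ✓; |HB| = 5.700 ✗.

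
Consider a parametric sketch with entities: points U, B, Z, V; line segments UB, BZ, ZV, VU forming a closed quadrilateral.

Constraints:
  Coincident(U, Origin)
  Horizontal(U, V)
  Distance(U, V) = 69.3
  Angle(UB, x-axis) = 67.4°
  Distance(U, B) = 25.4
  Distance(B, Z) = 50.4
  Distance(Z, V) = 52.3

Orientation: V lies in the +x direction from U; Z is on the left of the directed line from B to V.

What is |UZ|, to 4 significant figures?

72.49

Checks: |BZ| = 50.40 ✓; |ZV| = 52.30 ✓.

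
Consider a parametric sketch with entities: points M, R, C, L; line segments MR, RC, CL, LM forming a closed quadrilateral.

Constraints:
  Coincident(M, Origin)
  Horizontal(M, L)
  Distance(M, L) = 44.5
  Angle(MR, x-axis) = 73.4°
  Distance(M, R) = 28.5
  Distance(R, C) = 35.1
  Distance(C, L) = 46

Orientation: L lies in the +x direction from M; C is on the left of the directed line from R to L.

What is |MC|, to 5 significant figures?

59.407

M is at the origin; ML is horizontal with |ML| = 44.5 and L in +x, so L = (44.5, 0). MR runs at 73.4° with |MR| = 28.5, so R = (8.1421, 27.312). C is determined by |RC| = 35.1 and |CL| = 46.0 together: it lies at the intersection of circle(R, 35.1) and circle(L, 46.0). With |RL| = 45.474, the foot of the radical line on RL is 13.017 from R and the perpendicular offset is √(35.1² − 13.017²) = 32.597. Taking the left-of-RL solution: C = (38.128, 45.557).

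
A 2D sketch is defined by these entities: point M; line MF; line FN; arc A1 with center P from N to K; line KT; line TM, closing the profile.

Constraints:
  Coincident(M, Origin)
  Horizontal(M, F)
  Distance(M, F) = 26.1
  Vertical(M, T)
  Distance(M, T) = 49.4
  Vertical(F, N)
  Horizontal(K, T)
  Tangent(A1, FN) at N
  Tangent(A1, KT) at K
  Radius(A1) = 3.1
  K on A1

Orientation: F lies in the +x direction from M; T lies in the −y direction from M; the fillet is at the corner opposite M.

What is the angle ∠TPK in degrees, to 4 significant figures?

82.32°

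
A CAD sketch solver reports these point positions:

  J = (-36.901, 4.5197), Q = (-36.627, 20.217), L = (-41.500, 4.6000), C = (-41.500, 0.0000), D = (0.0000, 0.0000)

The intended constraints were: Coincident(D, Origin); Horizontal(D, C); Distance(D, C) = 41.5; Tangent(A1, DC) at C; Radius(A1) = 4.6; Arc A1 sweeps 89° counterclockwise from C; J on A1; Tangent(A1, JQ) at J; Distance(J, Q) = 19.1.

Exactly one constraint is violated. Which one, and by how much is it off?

Distance(J, Q) = 19.1 — off by 3.40.

D = (0.00, 0.00) ✓; D.y = 0.00, C.y = 0.00 ✓; |DC| = 41.50 ✓; ∠(LC, CD) = 90.00° ✓; |LC| = 4.600 ✓; bearing(L→J) − bearing(L→C) = 89.00° ✓; |LJ| = 4.600 ✓; ∠(LJ, JQ) = 90.00° ✓; |JQ| = 15.70 ✗.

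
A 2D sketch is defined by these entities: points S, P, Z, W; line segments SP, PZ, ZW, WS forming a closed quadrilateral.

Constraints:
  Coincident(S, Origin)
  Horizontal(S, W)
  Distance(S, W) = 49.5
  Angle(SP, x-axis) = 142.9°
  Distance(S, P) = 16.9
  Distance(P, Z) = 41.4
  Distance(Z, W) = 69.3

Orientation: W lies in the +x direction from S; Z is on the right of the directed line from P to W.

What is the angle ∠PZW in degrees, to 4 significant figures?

64.77°

Checks: |PZ| = 41.40 ✓; |ZW| = 69.30 ✓.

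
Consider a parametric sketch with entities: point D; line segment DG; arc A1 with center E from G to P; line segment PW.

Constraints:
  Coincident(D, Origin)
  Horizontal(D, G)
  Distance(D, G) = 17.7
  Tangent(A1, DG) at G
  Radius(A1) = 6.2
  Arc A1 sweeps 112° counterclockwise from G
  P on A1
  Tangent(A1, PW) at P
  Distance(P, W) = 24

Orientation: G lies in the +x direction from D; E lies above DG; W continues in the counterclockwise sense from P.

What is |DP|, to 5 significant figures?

24.949

A1 meets DG tangentially, so EG is at right angles to DG, so E = G + (0, 6.2) = (17.700, 6.2000). On A1, G sits at bearing -90° from E; a 112° counterclockwise sweep puts P at bearing 22°, so P = E + 6.2·(cos 22°, sin 22°) = (23.449, 8.5226). Then |DP| = |P − D| = 24.949.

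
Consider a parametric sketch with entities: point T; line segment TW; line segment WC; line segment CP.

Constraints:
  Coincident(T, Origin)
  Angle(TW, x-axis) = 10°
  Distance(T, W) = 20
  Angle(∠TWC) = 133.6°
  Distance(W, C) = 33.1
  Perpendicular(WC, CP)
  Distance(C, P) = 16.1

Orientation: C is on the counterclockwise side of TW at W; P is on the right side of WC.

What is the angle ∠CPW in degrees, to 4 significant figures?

64.06°

T is at the origin; TW runs at 10.0° with length 20.0, so W = 20.0·(cos 10.0°, sin 10.0°) = (19.70, 3.473). ∠TWC = 133.6°, so WC runs at 10.0° + (180° − 133.6°) = 56.40° from the x-axis; with |WC| = 33.1, C = W + 33.1·(cos 56.40°, sin 56.40°) = (38.01, 31.04). The perpendicularity gives CP at right angles to WC; with |CP| = 16.1 on the right of WC, P = C + 16.1·(0.8329, -0.5534) = (51.42, 22.13). Then cos ∠CPW = PC·PW / (|PC||PW|), giving 64.06°.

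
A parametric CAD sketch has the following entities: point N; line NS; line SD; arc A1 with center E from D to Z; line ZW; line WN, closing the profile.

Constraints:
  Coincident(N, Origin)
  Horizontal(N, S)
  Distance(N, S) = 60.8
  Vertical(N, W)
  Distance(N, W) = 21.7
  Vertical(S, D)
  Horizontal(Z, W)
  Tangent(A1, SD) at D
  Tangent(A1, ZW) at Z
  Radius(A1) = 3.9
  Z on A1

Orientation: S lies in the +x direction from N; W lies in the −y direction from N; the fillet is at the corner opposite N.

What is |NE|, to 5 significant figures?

59.619

N is at the origin; NS is horizontal with |NS| = 60.8 and S on the +x side, so S = (60.800, 0.0000). NW is vertical with |NW| = 21.7 and W on the −y side, so W = (0.0000, -21.700). The virtual corner opposite N is at (60.800, -21.700). A1 meets SD tangentially, so ED is at right angles to SD and since A1 is tangent to ZW there, EZ ⟂ ZW, with radius 3.9, so the center E sits 3.9 in from both sides at E = (56.900, -17.800). Then |NE| = |E − N| = 59.619.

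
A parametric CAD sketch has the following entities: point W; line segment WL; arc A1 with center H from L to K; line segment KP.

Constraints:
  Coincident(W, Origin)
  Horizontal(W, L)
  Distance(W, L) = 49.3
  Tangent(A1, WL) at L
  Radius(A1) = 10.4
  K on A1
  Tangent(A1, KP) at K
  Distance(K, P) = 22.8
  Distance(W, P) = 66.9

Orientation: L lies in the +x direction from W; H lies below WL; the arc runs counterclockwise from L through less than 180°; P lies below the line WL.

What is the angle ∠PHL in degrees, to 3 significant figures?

161°

W is at the origin; W and L share the same y with |WL| = 49.3 and L on the +x side, so L = (49.3, 0.00). A1 meets WL tangentially, so HL is at right angles to WL, so H = L + (0, -10.4) = (49.3, -10.4). Since HK ⟂ KP (tangency), |HP| = √(10.4² + 22.8²) = 25.1 regardless of where K sits on A1. So P lies on both circle(W, 66.9) and circle(H, 25.1); the below-WL intersection is P = (57.6, -34.1). K is the foot of the tangent from P: K = (41.8, -17.6).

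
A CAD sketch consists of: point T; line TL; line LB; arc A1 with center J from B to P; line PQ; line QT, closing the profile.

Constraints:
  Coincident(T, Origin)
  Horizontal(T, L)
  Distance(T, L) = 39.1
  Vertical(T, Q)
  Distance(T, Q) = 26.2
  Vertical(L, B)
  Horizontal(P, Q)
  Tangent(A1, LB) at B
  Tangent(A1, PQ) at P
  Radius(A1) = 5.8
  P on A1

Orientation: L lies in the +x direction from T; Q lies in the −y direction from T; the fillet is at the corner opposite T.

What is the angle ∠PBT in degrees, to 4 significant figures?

72.55°

T is at the origin; TL is horizontal with |TL| = 39.1 and L on the +x side, so L = (39.10, 0.000). T and Q share the same x with |TQ| = 26.2 and Q on the −y side, so Q = (0.000, -26.20). The virtual corner opposite T is at (39.10, -26.20). Since A1 is tangent to LB there, JB ⟂ LB and since A1 is tangent to PQ there, JP ⟂ PQ, with radius 5.8, so the center J sits 5.8 in from both sides at J = (33.30, -20.40). That places the tangent points at B = (39.10, -20.40) on LB and P = (33.30, -26.20) on PQ. Then cos ∠PBT = BP·BT / (|BP||BT|), giving 72.55°.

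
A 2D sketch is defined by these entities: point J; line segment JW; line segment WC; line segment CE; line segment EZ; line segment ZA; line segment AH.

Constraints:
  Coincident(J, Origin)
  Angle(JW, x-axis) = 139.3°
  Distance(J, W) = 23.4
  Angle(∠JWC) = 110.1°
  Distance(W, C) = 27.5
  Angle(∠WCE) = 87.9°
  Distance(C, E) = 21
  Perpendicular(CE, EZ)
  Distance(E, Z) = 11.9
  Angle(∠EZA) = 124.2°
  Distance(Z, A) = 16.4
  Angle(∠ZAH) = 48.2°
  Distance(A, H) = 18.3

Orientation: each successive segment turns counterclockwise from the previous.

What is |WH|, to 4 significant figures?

26.05

∠EZA = 124.2° gives ZA at 87.10° from the x-axis; with |ZA| = 16.4, A = (-19.84, 6.461). ∠ZAH = 48.2° gives AH at -141.1° from the x-axis; with |AH| = 18.3, H = (-34.08, -5.031). Then |WH| = |H − W| = 26.05.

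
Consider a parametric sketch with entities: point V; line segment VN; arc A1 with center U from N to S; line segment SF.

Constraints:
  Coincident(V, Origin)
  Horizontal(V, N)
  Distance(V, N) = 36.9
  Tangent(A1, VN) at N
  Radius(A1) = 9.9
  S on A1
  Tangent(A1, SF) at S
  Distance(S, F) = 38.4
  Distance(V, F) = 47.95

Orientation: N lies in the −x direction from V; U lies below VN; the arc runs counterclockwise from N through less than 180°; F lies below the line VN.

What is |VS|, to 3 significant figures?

47.1

V is at the origin; V and N share the same y with |VN| = 36.9 and N on the −x side, so N = (-36.9, 0.00). Since A1 is tangent to VN there, UN ⟂ VN, so U = N + (0, -9.9) = (-36.9, -9.90). Since US ⟂ SF (tangency), |UF| = √(9.9² + 38.4²) = 39.7 regardless of where S sits on A1. So F lies on both circle(V, 47.95) and circle(U, 39.7); the below-VN intersection is F = (-17.7, -44.6). S is the foot of the tangent from F: S = (-44.1, -16.7).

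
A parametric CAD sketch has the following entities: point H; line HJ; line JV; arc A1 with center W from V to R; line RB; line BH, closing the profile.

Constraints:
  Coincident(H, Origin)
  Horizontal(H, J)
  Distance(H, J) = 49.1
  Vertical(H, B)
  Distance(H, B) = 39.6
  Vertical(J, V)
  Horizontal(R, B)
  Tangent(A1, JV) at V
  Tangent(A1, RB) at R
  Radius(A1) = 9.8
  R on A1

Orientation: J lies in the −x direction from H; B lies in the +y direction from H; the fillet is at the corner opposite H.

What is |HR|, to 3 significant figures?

55.8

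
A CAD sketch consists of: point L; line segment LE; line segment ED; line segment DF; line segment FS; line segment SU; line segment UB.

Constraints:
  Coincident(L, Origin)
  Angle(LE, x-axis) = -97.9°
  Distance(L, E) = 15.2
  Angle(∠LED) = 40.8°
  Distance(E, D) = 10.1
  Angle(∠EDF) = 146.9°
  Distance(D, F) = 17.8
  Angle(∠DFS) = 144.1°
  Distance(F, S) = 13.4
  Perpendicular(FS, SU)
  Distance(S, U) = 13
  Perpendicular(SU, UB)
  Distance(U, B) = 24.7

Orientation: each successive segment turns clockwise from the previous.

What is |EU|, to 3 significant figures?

32.2

∠DFS = 144.1° gives FS at 53.9° from the x-axis; with |FS| = 13.4, S = (0.382, 22.1). The perpendicularity gives SU at right angles to FS, so SU runs at -36.1°; with |SU| = 13.0, U = (10.9, 14.4). Then |EU| = |U − E| = 32.2.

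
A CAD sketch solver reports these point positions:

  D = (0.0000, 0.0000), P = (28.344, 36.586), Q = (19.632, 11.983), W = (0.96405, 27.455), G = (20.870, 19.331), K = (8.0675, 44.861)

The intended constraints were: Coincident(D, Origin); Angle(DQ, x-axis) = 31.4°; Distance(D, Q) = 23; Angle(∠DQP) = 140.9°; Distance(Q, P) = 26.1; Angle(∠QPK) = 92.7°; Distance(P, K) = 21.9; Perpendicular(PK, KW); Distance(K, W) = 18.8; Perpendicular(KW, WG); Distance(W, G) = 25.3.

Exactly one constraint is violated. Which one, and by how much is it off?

Distance(W, G) = 25.3 — off by 3.80.

D = (0.00, 0.00) ✓; DQ at 31.40° ✓; |DQ| = 23.00 ✓; ∠DQP = 140.9° ✓; |QP| = 26.10 ✓; ∠QPK = 92.70° ✓; |PK| = 21.90 ✓; ∠(PK, KW) = 90.00° ✓; |KW| = 18.80 ✓; ∠(KW, WG) = 90.00° ✓; |WG| = 21.50 ✗.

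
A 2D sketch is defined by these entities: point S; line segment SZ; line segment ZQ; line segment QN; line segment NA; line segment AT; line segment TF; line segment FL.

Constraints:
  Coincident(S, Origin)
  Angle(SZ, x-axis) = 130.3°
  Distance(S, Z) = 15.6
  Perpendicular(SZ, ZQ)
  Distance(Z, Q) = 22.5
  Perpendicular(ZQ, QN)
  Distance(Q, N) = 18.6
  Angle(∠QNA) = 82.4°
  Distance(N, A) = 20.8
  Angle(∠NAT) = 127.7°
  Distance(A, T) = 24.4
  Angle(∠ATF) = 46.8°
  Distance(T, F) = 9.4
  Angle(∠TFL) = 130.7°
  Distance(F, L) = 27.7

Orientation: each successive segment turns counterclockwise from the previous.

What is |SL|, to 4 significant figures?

13.01

S is at the origin; SZ runs at 130.3° with length 15.6, so Z = (-10.09, 11.90). SZ ⟂ ZQ, so ZQ runs at -139.7°; with |ZQ| = 22.5, Q = (-27.25, -2.655). ZQ ⟂ QN, so QN runs at -49.70°; with |QN| = 18.6, N = (-15.22, -16.84). ∠QNA = 82.4° gives NA at 47.90° from the x-axis; with |NA| = 20.8, A = (-1.275, -1.408). ∠NAT = 127.7° gives AT at 100.2° from the x-axis; with |AT| = 24.4, T = (-5.596, 22.61). ∠ATF = 46.8° gives TF at -126.6° from the x-axis; with |TF| = 9.4, F = (-11.20, 15.06). ∠TFL = 130.7° gives FL at -77.30° from the x-axis; with |FL| = 27.7, L = (-5.110, -11.96). Then |SL| = |L − S| = 13.01.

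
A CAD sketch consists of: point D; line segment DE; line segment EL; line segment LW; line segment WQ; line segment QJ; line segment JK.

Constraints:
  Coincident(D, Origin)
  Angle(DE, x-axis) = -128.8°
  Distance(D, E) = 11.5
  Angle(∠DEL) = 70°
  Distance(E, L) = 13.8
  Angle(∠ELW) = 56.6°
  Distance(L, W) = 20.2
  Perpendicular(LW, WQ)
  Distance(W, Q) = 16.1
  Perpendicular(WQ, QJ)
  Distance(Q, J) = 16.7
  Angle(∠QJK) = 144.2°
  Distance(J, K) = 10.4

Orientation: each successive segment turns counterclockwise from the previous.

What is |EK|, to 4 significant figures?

12.62

D is at the origin; DE runs at -128.8° with length 11.5, so E = (-7.206, -8.962). ∠DEL = 70.0° gives EL at -18.80° from the x-axis; with |EL| = 13.8, L = (5.858, -13.41). ∠ELW = 56.6° gives LW at 104.6° from the x-axis; with |LW| = 20.2, W = (0.7660, 6.138). LW ⟂ WQ, so WQ runs at -165.4°; with |WQ| = 16.1, Q = (-14.81, 2.080). WQ ⟂ QJ, so QJ runs at -75.40°; with |QJ| = 16.7, J = (-10.60, -14.08). ∠QJK = 144.2° gives JK at -39.60° from the x-axis; with |JK| = 10.4, K = (-2.591, -20.71). Then |EK| = |K − E| = 12.62.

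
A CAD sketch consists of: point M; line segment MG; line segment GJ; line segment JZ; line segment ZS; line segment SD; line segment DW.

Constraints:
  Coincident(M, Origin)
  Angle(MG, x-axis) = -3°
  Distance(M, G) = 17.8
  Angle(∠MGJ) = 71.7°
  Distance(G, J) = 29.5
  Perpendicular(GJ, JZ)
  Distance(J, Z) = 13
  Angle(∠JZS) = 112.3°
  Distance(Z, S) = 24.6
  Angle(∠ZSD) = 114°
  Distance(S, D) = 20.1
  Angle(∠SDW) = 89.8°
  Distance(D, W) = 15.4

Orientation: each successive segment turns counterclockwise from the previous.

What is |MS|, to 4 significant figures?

5.555

The perpendicularity gives JZ at right angles to GJ, so JZ runs at -164.7°; with |JZ| = 13.0, Z = (-2.548, 24.09). ∠JZS = 112.3° gives ZS at -97.00° from the x-axis; with |ZS| = 24.6, S = (-5.546, -0.3241). Then |MS| = |S − M| = 5.555.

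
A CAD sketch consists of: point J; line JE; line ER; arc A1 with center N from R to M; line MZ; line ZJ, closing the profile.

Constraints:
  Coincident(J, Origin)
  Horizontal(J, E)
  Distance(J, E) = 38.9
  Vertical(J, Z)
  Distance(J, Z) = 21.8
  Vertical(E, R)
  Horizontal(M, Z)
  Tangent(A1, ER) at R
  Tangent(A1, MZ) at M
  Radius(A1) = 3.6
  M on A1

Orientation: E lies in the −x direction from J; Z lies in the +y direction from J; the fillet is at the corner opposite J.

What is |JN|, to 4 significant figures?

39.72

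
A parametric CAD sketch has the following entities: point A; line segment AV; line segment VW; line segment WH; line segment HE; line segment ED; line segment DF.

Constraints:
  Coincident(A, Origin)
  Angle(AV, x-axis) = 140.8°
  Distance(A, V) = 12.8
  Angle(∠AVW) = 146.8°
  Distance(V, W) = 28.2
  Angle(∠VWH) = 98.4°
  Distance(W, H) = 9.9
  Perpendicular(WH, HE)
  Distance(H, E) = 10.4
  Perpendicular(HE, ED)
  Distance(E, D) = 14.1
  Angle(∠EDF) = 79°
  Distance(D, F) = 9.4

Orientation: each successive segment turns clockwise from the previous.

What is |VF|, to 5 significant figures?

26.780

A is at the origin; AV runs at 140.8° with length 12.8, so V = (-9.9193, 8.0900). ∠AVW = 146.8° gives VW at 107.60° from the x-axis; with |VW| = 28.2, W = (-18.446, 34.970). ∠VWH = 98.4° gives WH at 26.000° from the x-axis; with |WH| = 9.9, H = (-9.5481, 39.310). WH ⟂ HE, so HE runs at -64.000°; with |HE| = 10.4, E = (-4.9890, 29.962). HE is perpendicular to ED, so ED runs at -154.00°; with |ED| = 14.1, D = (-17.662, 23.781). ∠EDF = 79.0° gives DF at 105.00° from the x-axis; with |DF| = 9.4, F = (-20.095, 32.861). Then |VF| = |F − V| = 26.780.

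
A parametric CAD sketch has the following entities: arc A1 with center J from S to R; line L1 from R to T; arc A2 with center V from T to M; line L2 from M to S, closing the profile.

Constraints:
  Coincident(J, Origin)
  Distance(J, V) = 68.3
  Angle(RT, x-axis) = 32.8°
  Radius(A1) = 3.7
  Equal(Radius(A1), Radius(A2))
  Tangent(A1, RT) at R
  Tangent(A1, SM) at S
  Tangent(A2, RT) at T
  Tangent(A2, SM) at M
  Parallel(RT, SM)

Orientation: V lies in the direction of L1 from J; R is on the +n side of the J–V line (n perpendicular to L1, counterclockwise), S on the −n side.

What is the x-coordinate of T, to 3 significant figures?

55.4

The slot axis is L1's direction at 32.8°, so u = (cos 32.8°, sin 32.8°) = (0.841, 0.542) and n = (−sin 32.8°, cos 32.8°) = (-0.542, 0.841). J is at the origin and V lies 68.3 along u from J, so V = 68.3·u = (57.4, 37.0). Tangency of A1 to both parallel lines with radius 3.7 puts R and S at J ± 3.7·n: R = (-2.00, 3.11), S = (2.00, -3.11). Equal radii place T and M the same way about V: T = V + 3.7·n = (55.4, 40.1), M = V − 3.7·n = (59.4, 33.9). So T.x = 55.4.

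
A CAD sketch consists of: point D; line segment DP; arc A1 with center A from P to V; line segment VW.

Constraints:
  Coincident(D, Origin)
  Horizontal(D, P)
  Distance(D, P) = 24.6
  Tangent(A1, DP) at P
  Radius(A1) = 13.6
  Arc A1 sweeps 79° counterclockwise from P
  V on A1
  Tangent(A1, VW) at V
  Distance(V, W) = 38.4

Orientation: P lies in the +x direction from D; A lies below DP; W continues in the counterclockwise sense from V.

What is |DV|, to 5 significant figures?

15.738

D is at the origin; D and P share the same y with |DP| = 24.6 and P on the +x side, so P = (24.600, 0.0000). Tangency of A1 to DP means the radius AP is perpendicular to DP, so A = P + (0, -13.6) = (24.600, -13.600). On A1, P sits at bearing 90° from A; a 79° counterclockwise sweep puts V at bearing 169°, so V = A + 13.6·(cos 169°, sin 169°) = (11.250, -11.005). Then |DV| = |V − D| = 15.738.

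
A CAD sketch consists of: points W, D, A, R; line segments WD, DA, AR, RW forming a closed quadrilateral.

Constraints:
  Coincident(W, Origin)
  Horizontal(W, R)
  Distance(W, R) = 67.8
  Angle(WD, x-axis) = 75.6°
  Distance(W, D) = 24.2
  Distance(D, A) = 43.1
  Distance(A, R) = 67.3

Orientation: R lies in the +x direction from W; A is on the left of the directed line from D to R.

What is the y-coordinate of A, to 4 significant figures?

57.36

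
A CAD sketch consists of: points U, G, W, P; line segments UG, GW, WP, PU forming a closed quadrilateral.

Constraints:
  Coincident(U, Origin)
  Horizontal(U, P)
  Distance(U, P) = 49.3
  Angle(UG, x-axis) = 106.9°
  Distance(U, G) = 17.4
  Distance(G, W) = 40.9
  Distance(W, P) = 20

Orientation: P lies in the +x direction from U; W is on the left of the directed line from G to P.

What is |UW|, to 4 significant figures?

38.72

Checks: |GW| = 40.90 ✓; |WP| = 20.00 ✓.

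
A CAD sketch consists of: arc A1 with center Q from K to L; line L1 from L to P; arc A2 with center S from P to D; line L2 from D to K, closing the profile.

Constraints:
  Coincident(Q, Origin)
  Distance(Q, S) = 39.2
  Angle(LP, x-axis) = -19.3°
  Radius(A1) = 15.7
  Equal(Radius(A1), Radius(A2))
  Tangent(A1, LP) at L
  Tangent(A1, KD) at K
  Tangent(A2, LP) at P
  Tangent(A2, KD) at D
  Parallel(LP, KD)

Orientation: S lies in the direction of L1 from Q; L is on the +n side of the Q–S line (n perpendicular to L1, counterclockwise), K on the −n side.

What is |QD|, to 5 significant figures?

42.227

Tangency of A1 to both parallel lines with radius 15.7 puts L and K at Q ± 15.7·n: L = (5.1891, 14.818), K = (-5.1891, -14.818). Equal radii place P and D the same way about S: P = S + 15.7·n = (42.186, 1.8615), D = S − 15.7·n = (31.808, -27.774). Then |QD| = |D − Q| = 42.227.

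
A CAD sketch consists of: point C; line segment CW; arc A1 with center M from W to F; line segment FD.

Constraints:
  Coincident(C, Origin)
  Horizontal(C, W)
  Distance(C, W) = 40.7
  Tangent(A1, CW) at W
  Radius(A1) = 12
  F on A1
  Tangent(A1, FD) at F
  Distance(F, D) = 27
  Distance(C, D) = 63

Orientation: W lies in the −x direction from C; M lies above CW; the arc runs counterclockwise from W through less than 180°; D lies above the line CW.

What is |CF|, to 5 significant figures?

36.897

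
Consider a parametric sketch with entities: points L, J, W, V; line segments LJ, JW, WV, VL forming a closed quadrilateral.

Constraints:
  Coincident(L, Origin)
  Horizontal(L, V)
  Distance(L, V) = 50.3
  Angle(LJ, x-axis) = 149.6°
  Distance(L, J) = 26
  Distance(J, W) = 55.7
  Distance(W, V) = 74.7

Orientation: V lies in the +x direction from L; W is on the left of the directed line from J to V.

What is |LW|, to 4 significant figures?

61.01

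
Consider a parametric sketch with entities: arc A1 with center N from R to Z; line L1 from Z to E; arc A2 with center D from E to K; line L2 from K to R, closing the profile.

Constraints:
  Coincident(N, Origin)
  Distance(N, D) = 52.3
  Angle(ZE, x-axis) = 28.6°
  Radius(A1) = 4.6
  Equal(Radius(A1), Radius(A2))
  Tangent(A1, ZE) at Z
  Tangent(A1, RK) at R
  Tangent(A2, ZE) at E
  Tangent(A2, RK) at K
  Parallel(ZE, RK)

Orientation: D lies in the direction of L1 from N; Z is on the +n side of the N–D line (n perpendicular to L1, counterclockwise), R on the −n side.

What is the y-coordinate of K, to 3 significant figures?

21.0

The slot axis is L1's direction at 28.6°, so u = (cos 28.6°, sin 28.6°) = (0.878, 0.479) and n = (−sin 28.6°, cos 28.6°) = (-0.479, 0.878). N is at the origin and D lies 52.3 along u from N, so D = 52.3·u = (45.9, 25.0). Tangency of A1 to both parallel lines with radius 4.6 puts Z and R at N ± 4.6·n: Z = (-2.20, 4.04), R = (2.20, -4.04). Equal radii place E and K the same way about D: E = D + 4.6·n = (43.7, 29.1), K = D − 4.6·n = (48.1, 21.0). So K.y = 21.0.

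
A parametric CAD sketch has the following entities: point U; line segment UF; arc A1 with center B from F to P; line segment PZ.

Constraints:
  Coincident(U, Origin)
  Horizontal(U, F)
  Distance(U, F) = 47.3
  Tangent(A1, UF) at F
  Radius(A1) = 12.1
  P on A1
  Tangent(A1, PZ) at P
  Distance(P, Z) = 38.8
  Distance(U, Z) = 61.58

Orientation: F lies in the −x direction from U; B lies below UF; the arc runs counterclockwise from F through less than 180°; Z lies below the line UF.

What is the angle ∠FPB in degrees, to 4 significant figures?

27.41°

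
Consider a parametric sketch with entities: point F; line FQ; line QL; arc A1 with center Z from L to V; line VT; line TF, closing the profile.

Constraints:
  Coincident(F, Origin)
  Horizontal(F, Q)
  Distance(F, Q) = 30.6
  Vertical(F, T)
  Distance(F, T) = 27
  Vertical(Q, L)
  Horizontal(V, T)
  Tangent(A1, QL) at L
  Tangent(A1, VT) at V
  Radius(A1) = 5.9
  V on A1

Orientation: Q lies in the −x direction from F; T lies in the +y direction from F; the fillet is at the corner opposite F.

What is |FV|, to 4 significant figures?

36.59

F is at the origin; FQ is horizontal with |FQ| = 30.6 and Q on the −x side, so Q = (-30.60, 0.000). F and T share the same x with |FT| = 27.0 and T on the +y side, so T = (0.000, 27.00). The virtual corner opposite F is at (-30.60, 27.00). A1 meets QL tangentially, so ZL is at right angles to QL and tangency of A1 to VT means the radius ZV is perpendicular to VT, with radius 5.9, so the center Z sits 5.9 in from both sides at Z = (-24.70, 21.10). That places the tangent points at L = (-30.60, 21.10) on QL and V = (-24.70, 27.00) on VT. Then |FV| = |V − F| = 36.59.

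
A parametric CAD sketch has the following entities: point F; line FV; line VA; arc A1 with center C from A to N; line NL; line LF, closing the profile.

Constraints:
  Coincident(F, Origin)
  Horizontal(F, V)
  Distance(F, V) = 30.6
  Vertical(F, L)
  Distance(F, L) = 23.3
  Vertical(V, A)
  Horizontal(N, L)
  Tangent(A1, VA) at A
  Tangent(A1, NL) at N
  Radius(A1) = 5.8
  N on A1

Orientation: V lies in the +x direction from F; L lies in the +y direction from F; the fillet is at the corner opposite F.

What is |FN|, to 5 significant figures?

34.028

F is at the origin; F and V share the same y with |FV| = 30.6 and V on the +x side, so V = (30.600, 0.0000). F and L share the same x with |FL| = 23.3 and L on the +y side, so L = (0.0000, 23.300). The virtual corner opposite F is at (30.600, 23.300). Tangency of A1 to VA means the radius CA is perpendicular to VA and since A1 is tangent to NL there, CN ⟂ NL, with radius 5.8, so the center C sits 5.8 in from both sides at C = (24.800, 17.500). That places the tangent points at A = (30.600, 17.500) on VA and N = (24.800, 23.300) on NL. Then |FN| = |N − F| = 34.028.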